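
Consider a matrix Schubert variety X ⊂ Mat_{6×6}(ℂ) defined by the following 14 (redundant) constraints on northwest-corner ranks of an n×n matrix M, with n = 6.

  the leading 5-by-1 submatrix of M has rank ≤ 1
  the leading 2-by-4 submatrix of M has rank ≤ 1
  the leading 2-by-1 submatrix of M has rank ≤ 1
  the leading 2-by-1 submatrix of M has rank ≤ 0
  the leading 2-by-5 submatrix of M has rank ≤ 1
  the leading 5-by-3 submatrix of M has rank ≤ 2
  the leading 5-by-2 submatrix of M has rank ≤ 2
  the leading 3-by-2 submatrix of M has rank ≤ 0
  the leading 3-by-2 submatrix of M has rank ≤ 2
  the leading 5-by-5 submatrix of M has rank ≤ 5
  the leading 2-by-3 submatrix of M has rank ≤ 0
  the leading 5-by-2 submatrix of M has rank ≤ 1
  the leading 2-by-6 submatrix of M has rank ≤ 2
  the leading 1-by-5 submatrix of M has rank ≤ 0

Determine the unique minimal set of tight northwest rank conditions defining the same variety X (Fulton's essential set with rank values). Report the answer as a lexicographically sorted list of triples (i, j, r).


Propagating the 14 rank bounds to every northwest block:

  0, 0, 0, 0, 0, 1
  0, 0, 0, 1, 1, 2
  0, 0, 1, 2, 2, 3
  1, 1, 2, 3, 3, 4
  1, 1, 2, 3, 4, 5
  1, 2, 3, 4, 5, 6

hence w(1..6) = (6, 4, 3, 1, 5, 2).

ℓ(w)=11; the 4 essential cells (i,j,r):

[(1, 5, 0), (2, 3, 0), (3, 2, 0), (5, 2, 1)]


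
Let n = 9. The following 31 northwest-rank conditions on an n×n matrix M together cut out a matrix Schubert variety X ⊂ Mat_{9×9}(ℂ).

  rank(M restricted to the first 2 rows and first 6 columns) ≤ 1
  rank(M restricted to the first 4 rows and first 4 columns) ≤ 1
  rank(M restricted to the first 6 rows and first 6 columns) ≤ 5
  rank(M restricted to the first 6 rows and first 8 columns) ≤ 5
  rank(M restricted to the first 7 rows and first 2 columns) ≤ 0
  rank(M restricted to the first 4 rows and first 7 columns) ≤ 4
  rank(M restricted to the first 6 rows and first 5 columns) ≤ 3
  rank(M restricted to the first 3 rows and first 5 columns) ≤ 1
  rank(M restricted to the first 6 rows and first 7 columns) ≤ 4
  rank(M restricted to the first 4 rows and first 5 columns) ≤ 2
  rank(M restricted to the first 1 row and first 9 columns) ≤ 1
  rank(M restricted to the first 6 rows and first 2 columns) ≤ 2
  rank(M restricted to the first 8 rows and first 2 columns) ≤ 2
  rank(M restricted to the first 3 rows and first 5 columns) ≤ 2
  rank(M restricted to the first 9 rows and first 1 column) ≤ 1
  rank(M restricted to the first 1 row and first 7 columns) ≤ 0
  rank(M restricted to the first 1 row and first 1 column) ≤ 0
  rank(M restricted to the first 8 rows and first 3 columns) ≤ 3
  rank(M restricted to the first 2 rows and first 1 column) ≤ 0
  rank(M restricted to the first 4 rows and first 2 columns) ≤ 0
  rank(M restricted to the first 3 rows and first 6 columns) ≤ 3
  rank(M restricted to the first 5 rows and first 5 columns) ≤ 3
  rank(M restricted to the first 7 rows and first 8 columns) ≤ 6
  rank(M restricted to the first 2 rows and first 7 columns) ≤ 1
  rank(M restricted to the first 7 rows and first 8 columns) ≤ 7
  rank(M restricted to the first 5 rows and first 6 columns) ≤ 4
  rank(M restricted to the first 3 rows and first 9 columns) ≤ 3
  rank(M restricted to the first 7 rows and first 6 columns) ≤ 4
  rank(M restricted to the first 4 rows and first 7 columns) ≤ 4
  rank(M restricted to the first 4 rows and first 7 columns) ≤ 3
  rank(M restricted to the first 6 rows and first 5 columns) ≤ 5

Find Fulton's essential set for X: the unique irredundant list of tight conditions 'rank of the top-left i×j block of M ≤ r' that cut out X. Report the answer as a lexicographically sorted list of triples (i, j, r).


Computing R[i][j] = min implied NW-rank bound (n=9, 31 conditions):

  row 1: 0  0  0  0  0  0  0  1  1
  row 2: 0  0  1  1  1  1  1  2  2
  row 3: 0  0  1  1  1  2  2  3  3
  row 4: 0  0  1  1  2  3  3  4  4
  row 5: 0  0  1  2  3  4  4  5  5
  row 6: 0  0  1  2  3  4  4  5  6
  row 7: 0  0  1  2  3  4  5  6  7
  row 8: 1  1  2  3  4  5  6  7  8
  row 9: 1  2  3  4  5  6  7  8  9

second differences of R give the permutation w = (8, 3, 6, 5, 4, 9, 7, 1, 2).

Rothe diagram D(w) (23 cells), 5 SE-corners (essential conditions):

[(1, 7, 0), (3, 5, 1), (4, 4, 1), (6, 7, 4), (7, 2, 0)]


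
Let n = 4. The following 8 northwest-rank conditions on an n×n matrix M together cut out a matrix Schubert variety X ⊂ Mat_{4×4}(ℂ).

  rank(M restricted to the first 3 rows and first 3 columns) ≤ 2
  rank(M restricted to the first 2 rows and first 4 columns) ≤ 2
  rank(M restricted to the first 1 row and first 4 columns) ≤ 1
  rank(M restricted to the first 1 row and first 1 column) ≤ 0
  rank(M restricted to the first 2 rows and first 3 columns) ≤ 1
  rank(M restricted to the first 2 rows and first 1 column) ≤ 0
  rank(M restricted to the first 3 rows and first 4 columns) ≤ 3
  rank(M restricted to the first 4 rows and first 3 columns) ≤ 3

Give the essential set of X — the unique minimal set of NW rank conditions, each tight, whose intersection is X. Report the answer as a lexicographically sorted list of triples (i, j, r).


Propagating the 8 rank bounds to every northwest block:

  i=1: 0 | 1 | 1 | 1
  i=2: 0 | 1 | 1 | 2
  i=3: 1 | 2 | 2 | 3
  i=4: 1 | 2 | 3 | 4

reading off 1-entries of Δ²R: w = (2, 4, 1, 3).

2 SE-corners of the 3-cell Rothe diagram give Ess(w):

[(2, 1, 0), (2, 3, 1)]


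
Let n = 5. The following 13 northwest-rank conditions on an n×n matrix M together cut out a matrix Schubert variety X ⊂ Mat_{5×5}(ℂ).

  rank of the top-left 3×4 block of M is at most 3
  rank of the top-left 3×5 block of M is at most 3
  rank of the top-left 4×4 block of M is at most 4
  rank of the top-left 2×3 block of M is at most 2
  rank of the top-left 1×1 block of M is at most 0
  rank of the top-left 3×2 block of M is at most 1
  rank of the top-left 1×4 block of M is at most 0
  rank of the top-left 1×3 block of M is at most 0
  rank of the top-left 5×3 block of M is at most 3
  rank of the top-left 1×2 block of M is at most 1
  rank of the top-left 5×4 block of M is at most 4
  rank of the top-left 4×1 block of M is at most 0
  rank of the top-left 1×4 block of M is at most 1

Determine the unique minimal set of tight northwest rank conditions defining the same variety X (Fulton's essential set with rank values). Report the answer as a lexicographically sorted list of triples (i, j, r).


Propagating the 13 rank bounds to every northwest block:

  0  0  0  0  1
  0  1  1  1  2
  0  1  2  2  3
  0  1  2  3  4
  1  2  3  4  5

second differences of R give the permutation w = (5, 2, 3, 4, 1).

D(w) has 7 cells with 2 SE-corners; essential set:

[(1, 4, 0), (4, 1, 0)]


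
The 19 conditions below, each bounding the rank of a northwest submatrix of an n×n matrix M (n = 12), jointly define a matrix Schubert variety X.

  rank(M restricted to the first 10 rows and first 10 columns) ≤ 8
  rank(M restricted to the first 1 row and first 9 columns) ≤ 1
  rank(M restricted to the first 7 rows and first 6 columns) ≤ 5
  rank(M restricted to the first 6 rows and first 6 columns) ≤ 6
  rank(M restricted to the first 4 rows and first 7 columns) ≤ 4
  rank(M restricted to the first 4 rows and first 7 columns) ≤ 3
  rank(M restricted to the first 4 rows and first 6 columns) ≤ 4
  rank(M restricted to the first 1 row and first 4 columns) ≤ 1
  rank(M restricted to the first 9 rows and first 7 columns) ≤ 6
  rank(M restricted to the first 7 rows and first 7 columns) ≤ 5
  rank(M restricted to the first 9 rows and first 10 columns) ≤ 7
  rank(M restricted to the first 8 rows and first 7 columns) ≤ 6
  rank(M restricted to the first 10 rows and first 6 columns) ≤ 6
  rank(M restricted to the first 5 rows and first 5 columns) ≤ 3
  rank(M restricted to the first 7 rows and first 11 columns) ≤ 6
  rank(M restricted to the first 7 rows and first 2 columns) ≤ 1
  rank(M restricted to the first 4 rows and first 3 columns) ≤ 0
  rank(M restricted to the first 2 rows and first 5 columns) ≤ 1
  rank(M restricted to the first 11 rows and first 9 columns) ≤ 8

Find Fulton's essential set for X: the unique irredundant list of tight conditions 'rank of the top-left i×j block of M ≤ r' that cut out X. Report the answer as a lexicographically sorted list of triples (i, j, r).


Reconstructing r_w from the 19 given conditions:

  i=1: 0, 0, 0, 1, 1, 1, 1, 1, 1, 1, 1, 1
  i=2: 0, 0, 0, 1, 1, 2, 2, 2, 2, 2, 2, 2
  i=3: 0, 0, 0, 1, 2, 3, 3, 3, 3, 3, 3, 3
  i=4: 0, 0, 0, 1, 2, 3, 3, 4, 4, 4, 4, 4
  i=5: 1, 1, 1, 2, 3, 4, 4, 5, 5, 5, 5, 5
  i=6: 1, 1, 2, 3, 4, 5, 5, 6, 6, 6, 6, 6
  i=7: 1, 1, 2, 3, 4, 5, 5, 6, 6, 6, 6, 7
  i=8: 1, 2, 3, 4, 5, 6, 6, 7, 7, 7, 7, 8
  i=9: 1, 2, 3, 4, 5, 6, 6, 7, 7, 7, 8, 9
  i=10: 1, 2, 3, 4, 5, 6, 7, 8, 8, 8, 9, 10
  i=11: 1, 2, 3, 4, 5, 6, 7, 8, 8, 9, 10, 11
  i=12: 1, 2, 3, 4, 5, 6, 7, 8, 9, 10, 11, 12

giving w = (4, 6, 5, 8, 1, 3, 12, 2, 11, 7, 10, 9) via Δ²R.

9 SE-corners of the 24-cell Rothe diagram give Ess(w):

[(2, 5, 1), (4, 3, 0), (4, 7, 3), (7, 2, 1), (7, 7, 5), (7, 11, 6), (9, 7, 6), (9, 10, 7), (11, 9, 8)]


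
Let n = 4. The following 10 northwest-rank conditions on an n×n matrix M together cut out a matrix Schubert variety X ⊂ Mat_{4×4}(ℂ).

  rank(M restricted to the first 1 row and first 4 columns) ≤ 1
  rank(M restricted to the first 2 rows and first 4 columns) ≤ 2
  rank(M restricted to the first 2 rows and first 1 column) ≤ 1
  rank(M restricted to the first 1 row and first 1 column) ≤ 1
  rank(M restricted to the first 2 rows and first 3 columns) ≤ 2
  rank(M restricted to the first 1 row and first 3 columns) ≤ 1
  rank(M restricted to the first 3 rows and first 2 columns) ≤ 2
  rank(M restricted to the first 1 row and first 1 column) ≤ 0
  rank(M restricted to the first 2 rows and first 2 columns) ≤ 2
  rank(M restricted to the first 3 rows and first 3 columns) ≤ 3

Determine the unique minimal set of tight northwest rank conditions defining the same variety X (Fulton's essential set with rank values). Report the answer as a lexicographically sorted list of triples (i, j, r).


Reconstructing r_w from the 10 given conditions:

  row 1: 0 1 1 1
  row 2: 1 2 2 2
  row 3: 1 2 3 3
  row 4: 1 2 3 4

so w = (2, 1, 3, 4).

ℓ(w)=1; the 1 essential cell (i,j,r):

[(1, 1, 0)]


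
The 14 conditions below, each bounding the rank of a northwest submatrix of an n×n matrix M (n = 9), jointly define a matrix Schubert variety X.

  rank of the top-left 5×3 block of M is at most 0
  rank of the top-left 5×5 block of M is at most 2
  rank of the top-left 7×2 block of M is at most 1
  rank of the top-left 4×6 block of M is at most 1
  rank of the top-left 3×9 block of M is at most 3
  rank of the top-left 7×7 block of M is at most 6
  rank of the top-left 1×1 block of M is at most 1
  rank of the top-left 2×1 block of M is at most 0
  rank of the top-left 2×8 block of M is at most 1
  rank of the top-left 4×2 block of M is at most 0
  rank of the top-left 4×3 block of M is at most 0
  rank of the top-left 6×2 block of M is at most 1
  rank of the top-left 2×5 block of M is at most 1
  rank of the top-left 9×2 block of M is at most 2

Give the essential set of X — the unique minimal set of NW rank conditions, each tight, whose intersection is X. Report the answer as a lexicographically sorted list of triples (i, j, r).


Reconstructing r_w from the 14 given conditions:

  R[1]: 0  0  0  1  1  1  1  1  1
  R[2]: 0  0  0  1  1  1  1  1  2
  R[3]: 0  0  0  1  1  1  2  2  3
  R[4]: 0  0  0  1  1  1  2  3  4
  R[5]: 0  0  0  1  2  2  3  4  5
  R[6]: 1  1  1  2  3  3  4  5  6
  R[7]: 1  1  2  3  4  4  5  6  7
  R[8]: 1  2  3  4  5  5  6  7  8
  R[9]: 1  2  3  4  5  6  7  8  9

reading off 1-entries of Δ²R: w = (4, 9, 7, 8, 5, 1, 3, 2, 6).

4 SE-corners of the 24-cell Rothe diagram give Ess(w):

[(2, 8, 1), (4, 6, 1), (5, 3, 0), (7, 2, 1)]


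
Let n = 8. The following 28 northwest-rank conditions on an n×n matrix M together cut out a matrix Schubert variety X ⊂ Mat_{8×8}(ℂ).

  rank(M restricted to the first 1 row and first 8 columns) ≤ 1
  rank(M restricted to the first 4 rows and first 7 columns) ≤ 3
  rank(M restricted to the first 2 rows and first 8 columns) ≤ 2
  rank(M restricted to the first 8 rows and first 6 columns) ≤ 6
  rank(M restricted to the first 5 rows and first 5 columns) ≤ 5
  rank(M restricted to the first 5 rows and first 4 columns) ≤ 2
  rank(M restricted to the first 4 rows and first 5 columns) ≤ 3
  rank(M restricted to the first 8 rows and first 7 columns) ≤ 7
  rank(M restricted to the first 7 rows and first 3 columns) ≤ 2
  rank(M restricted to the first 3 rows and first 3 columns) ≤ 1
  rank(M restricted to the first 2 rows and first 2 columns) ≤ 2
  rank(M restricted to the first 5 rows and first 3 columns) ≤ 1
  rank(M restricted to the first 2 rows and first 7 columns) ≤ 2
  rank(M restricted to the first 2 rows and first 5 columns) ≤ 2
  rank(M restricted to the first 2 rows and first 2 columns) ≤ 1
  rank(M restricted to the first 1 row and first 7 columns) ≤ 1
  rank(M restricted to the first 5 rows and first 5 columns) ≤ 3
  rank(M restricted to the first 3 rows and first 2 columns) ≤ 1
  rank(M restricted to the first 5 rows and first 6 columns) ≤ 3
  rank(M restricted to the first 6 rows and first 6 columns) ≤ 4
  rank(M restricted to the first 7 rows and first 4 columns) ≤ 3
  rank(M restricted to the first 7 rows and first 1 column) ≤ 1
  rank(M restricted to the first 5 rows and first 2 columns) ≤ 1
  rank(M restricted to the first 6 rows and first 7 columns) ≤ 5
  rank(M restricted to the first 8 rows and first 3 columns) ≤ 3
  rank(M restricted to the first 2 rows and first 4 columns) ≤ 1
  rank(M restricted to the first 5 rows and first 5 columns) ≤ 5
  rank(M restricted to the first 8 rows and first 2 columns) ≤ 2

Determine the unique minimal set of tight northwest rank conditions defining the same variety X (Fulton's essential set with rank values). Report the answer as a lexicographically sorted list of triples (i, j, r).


The tightest implied rank at each (i,j), from the 28 conditions:

  1 | 1 | 1 | 1 | 1 | 1 | 1 | 1
  1 | 1 | 1 | 1 | 2 | 2 | 2 | 2
  1 | 1 | 1 | 2 | 3 | 3 | 3 | 3
  1 | 1 | 1 | 2 | 3 | 3 | 3 | 4
  1 | 1 | 1 | 2 | 3 | 3 | 4 | 5
  1 | 2 | 2 | 3 | 4 | 4 | 5 | 6
  1 | 2 | 2 | 3 | 4 | 5 | 6 | 7
  1 | 2 | 3 | 4 | 5 | 6 | 7 | 8

hence w(1..8) = (1, 5, 4, 8, 7, 2, 6, 3).

ℓ(w)=13; the 5 essential cells (i,j,r):

[(2, 4, 1), (4, 7, 3), (5, 3, 1), (5, 6, 3), (7, 3, 2)]


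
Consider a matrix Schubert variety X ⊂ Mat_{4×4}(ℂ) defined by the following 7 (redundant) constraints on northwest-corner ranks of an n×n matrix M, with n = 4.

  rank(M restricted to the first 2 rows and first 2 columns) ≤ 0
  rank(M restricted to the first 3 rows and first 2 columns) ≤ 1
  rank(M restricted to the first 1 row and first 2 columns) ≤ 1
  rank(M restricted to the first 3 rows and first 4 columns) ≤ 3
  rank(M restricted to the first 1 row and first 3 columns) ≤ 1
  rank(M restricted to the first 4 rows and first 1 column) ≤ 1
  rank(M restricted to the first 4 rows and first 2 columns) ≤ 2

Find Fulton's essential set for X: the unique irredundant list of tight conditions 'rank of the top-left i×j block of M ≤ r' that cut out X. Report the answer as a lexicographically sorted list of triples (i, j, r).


Reconstructing r_w from the 7 given conditions:

  row 1: 0, 0, 1, 1
  row 2: 0, 0, 1, 2
  row 3: 1, 1, 2, 3
  row 4: 1, 2, 3, 4

the unique w with this rank table is (3, 4, 1, 2).

Fulton essential set (1 of the 4 Rothe cells):

[(2, 2, 0)]


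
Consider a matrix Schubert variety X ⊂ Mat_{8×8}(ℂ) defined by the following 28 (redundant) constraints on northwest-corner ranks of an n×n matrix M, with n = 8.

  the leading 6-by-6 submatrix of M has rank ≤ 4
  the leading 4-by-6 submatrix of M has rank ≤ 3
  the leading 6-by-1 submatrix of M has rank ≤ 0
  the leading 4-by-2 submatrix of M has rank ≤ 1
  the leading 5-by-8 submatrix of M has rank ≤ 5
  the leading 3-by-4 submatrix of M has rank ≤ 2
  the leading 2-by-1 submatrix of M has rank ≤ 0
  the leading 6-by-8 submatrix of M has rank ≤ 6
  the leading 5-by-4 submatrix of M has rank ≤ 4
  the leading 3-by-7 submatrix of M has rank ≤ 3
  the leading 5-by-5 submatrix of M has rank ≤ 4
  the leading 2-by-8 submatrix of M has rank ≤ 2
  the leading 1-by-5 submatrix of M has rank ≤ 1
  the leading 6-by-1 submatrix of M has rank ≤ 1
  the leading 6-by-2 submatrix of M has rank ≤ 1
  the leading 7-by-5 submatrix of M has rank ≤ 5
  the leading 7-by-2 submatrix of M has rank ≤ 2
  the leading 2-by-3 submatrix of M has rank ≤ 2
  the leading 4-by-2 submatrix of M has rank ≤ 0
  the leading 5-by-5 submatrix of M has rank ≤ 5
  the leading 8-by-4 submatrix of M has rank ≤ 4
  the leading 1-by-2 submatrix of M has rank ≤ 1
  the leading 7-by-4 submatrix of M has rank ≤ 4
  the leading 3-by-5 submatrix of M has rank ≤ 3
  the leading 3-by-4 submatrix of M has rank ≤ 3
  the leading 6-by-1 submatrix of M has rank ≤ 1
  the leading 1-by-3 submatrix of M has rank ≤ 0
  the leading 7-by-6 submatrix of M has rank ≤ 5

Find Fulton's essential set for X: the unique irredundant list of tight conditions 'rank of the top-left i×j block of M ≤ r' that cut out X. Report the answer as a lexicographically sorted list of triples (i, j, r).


Rank table r_w(8×8) implied by the 28 constraints:

  i=1: 0 | 0 | 0 | 1 | 1 | 1 | 1 | 1
  i=2: 0 | 0 | 1 | 2 | 2 | 2 | 2 | 2
  i=3: 0 | 0 | 1 | 2 | 3 | 3 | 3 | 3
  i=4: 0 | 0 | 1 | 2 | 3 | 3 | 4 | 4
  i=5: 0 | 1 | 2 | 3 | 4 | 4 | 5 | 5
  i=6: 0 | 1 | 2 | 3 | 4 | 4 | 5 | 6
  i=7: 1 | 2 | 3 | 4 | 5 | 5 | 6 | 7
  i=8: 1 | 2 | 3 | 4 | 5 | 6 | 7 | 8

reading off 1-entries of Δ²R: w = (4, 3, 5, 7, 2, 8, 1, 6).

5 SE-corners of the 13-cell Rothe diagram give Ess(w):

[(1, 3, 0), (4, 2, 0), (4, 6, 3), (6, 1, 0), (6, 6, 4)]


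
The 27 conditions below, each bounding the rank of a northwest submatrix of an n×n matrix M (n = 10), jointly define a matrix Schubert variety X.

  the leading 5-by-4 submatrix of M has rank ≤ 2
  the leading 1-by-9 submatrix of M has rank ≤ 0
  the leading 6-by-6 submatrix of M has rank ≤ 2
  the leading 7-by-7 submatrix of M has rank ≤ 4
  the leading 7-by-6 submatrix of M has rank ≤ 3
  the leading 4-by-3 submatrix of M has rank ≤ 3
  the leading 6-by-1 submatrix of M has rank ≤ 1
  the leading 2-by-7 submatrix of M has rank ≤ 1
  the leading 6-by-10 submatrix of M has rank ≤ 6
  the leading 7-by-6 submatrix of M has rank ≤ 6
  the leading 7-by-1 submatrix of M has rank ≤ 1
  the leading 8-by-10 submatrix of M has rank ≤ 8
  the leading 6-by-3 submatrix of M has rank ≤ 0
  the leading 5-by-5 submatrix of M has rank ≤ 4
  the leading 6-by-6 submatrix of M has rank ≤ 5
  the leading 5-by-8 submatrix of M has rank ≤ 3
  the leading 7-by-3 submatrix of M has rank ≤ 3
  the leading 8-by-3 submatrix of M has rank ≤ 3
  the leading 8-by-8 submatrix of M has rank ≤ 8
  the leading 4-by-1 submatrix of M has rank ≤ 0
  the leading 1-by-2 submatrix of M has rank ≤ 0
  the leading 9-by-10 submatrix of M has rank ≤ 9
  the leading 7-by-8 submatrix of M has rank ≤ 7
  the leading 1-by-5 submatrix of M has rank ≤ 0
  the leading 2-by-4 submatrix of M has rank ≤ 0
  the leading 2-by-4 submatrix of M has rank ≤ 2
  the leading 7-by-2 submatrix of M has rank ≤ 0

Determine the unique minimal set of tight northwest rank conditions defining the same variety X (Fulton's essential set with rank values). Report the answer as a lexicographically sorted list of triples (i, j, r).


Reconstructing r_w from the 27 given conditions:

  row 1: 0 0 0 0 0 0 0 0 0 1
  row 2: 0 0 0 0 1 1 1 1 1 2
  row 3: 0 0 0 1 2 2 2 2 2 3
  row 4: 0 0 0 1 2 2 3 3 3 4
  row 5: 0 0 0 1 2 2 3 3 4 5
  row 6: 0 0 0 1 2 2 3 4 5 6
  row 7: 0 0 1 2 3 3 4 5 6 7
  row 8: 1 1 2 3 4 4 5 6 7 8
  row 9: 1 2 3 4 5 5 6 7 8 9
  row 10: 1 2 3 4 5 6 7 8 9 10

giving w = (10, 5, 4, 7, 9, 8, 3, 1, 2, 6) via Δ²R.

6 SE-corners of the 31-cell Rothe diagram give Ess(w):

[(1, 9, 0), (2, 4, 0), (5, 8, 3), (6, 3, 0), (6, 6, 2), (7, 2, 0)]


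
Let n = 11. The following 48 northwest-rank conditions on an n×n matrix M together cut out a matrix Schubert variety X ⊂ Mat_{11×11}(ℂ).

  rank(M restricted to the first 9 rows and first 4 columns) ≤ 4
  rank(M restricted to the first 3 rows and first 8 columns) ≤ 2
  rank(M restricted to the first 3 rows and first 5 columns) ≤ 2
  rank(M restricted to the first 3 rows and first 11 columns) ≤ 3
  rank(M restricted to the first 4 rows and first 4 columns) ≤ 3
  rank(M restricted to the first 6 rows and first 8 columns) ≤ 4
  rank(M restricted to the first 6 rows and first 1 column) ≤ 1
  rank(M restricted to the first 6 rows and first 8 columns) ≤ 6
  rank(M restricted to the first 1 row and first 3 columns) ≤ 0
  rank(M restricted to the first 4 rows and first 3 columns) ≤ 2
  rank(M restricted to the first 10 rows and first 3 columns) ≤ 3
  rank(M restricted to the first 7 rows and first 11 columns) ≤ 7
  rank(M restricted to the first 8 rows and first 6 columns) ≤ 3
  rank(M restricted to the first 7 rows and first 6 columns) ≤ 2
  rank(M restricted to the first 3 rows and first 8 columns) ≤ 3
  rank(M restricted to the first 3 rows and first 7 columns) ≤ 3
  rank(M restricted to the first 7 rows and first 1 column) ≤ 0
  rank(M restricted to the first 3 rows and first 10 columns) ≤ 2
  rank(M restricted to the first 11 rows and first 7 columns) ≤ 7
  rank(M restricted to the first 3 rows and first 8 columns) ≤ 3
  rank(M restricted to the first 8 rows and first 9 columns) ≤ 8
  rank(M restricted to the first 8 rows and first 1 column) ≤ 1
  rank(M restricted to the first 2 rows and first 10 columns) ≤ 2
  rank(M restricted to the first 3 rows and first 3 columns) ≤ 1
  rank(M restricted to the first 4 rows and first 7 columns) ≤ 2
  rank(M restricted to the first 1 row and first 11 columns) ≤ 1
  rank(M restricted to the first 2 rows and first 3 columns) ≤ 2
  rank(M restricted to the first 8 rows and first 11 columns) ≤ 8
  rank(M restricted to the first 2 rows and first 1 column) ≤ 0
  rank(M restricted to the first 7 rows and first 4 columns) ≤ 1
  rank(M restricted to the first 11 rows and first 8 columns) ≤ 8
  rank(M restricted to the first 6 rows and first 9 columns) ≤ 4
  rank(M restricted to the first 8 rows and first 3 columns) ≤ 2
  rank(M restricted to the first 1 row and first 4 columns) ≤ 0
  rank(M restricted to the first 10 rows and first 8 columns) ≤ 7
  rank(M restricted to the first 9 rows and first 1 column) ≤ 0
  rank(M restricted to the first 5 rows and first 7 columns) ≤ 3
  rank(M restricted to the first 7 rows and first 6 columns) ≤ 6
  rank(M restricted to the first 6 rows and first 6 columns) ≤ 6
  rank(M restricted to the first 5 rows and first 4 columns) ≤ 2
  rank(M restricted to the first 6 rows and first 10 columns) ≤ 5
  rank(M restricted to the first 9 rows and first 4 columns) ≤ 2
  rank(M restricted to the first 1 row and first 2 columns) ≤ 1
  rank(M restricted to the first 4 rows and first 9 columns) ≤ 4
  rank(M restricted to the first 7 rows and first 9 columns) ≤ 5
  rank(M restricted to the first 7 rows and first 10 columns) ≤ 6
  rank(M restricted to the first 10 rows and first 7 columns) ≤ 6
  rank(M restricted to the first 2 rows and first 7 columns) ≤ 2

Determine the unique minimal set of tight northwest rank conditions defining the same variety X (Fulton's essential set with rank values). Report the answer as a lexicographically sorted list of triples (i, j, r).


The tightest implied rank at each (i,j), from the 48 conditions:

  0 0 0 0 1 1 1 1 1 1 1
  0 1 1 1 2 2 2 2 2 2 2
  0 1 1 1 2 2 2 2 2 2 3
  0 1 1 1 2 2 2 3 3 3 4
  0 1 1 1 2 2 3 4 4 4 5
  0 1 1 1 2 2 3 4 4 5 6
  0 1 1 1 2 2 3 4 5 6 7
  0 1 2 2 3 3 4 5 6 7 8
  0 1 2 2 3 4 5 6 7 8 9
  1 2 3 3 4 5 6 7 8 9 10
  1 2 3 4 5 6 7 8 9 10 11

hence w(1..11) = (5, 2, 11, 8, 7, 10, 9, 3, 6, 1, 4).

8 SE-corners of the 34-cell Rothe diagram give Ess(w):

[(1, 4, 0), (3, 10, 2), (4, 7, 2), (6, 9, 4), (7, 4, 1), (7, 6, 2), (9, 1, 0), (9, 4, 2)]


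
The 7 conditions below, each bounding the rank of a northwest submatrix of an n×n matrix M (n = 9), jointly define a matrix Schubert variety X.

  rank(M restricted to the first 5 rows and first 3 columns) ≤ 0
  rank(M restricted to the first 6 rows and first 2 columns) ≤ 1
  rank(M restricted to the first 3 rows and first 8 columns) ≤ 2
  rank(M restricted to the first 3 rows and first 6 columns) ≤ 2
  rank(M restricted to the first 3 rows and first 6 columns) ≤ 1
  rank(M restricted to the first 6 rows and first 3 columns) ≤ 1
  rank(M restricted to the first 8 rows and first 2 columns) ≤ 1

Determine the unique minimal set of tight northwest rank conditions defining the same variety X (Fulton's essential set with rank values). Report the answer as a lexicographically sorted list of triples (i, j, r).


Reconstructing r_w from the 7 given conditions:

  0, 0, 0, 1, 1, 1, 1, 1, 1
  0, 0, 0, 1, 1, 1, 2, 2, 2
  0, 0, 0, 1, 1, 1, 2, 2, 3
  0, 0, 0, 1, 2, 2, 3, 3, 4
  0, 0, 0, 1, 2, 3, 4, 4, 5
  1, 1, 1, 2, 3, 4, 5, 5, 6
  1, 1, 2, 3, 4, 5, 6, 6, 7
  1, 1, 2, 3, 4, 5, 6, 7, 8
  1, 2, 3, 4, 5, 6, 7, 8, 9

second differences of R give the permutation w = (4, 7, 9, 5, 6, 1, 3, 8, 2).

Fulton essential set (4 of the 22 Rothe cells):

[(3, 6, 1), (3, 8, 2), (5, 3, 0), (8, 2, 1)]


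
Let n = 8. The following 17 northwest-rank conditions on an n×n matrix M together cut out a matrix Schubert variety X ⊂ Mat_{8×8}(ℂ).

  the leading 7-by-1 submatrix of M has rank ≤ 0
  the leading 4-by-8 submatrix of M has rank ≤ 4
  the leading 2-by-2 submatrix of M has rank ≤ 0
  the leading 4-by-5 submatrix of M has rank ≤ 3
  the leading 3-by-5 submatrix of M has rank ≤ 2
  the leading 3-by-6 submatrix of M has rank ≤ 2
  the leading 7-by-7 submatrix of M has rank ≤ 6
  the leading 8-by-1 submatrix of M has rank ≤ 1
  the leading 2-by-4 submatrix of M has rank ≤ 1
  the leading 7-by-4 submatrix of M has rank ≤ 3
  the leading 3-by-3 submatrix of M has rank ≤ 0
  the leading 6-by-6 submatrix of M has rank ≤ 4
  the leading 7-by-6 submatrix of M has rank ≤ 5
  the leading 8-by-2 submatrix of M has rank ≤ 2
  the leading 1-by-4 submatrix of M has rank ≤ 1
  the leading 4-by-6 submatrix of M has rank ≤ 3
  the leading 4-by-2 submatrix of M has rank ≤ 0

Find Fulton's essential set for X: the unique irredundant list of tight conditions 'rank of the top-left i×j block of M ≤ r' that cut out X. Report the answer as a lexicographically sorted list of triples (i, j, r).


Rank table r_w(8×8) implied by the 17 constraints:

  i=1: 0 0 0 1 1 1 1 1
  i=2: 0 0 0 1 2 2 2 2
  i=3: 0 0 0 1 2 2 3 3
  i=4: 0 0 1 2 3 3 4 4
  i=5: 0 1 2 3 4 4 5 5
  i=6: 0 1 2 3 4 4 5 6
  i=7: 0 1 2 3 4 5 6 7
  i=8: 1 2 3 4 5 6 7 8

reading off 1-entries of Δ²R: w = (4, 5, 7, 3, 2, 8, 6, 1).

5 SE-corners of the 16-cell Rothe diagram give Ess(w):

[(3, 3, 0), (3, 6, 2), (4, 2, 0), (6, 6, 4), (7, 1, 0)]


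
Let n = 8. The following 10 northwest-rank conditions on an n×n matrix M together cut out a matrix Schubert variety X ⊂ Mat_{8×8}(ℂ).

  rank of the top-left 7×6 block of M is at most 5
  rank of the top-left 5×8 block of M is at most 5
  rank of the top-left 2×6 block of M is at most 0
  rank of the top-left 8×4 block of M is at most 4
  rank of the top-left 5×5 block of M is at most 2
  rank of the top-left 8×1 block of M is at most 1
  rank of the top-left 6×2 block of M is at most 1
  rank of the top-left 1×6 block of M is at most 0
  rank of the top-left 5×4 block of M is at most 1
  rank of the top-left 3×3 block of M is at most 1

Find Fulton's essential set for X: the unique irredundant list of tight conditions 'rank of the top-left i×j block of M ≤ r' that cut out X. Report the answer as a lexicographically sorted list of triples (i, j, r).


The tightest implied rank at each (i,j), from the 10 conditions:

  row 1: 0, 0, 0, 0, 0, 0, 1, 1
  row 2: 0, 0, 0, 0, 0, 0, 1, 2
  row 3: 1, 1, 1, 1, 1, 1, 2, 3
  row 4: 1, 1, 1, 1, 2, 2, 3, 4
  row 5: 1, 1, 1, 1, 2, 3, 4, 5
  row 6: 1, 1, 2, 2, 3, 4, 5, 6
  row 7: 1, 2, 3, 3, 4, 5, 6, 7
  row 8: 1, 2, 3, 4, 5, 6, 7, 8

giving w = (7, 8, 1, 5, 6, 3, 2, 4) via Δ²R.

3 SE-corners of the 19-cell Rothe diagram give Ess(w):

[(2, 6, 0), (5, 4, 1), (6, 2, 1)]


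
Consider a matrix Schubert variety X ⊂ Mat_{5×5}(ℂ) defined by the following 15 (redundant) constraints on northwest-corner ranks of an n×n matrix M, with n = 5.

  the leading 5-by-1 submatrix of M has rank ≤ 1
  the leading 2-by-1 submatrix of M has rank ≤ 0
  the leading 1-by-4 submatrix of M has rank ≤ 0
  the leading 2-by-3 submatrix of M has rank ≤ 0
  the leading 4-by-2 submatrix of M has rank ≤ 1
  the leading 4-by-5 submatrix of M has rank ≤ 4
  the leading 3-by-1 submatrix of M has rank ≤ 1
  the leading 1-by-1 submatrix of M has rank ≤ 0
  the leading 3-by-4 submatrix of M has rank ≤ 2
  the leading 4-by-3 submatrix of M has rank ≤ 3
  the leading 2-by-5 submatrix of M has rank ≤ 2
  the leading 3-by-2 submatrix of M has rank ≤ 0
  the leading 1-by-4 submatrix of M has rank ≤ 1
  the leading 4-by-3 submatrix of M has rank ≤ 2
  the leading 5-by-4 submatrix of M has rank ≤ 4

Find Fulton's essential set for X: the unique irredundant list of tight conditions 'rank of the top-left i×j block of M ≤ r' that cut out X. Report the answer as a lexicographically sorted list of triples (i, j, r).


Propagating the 15 rank bounds to every northwest block:

  0 0 0 0 1
  0 0 0 1 2
  0 0 1 2 3
  1 1 2 3 4
  1 2 3 4 5

reading off 1-entries of Δ²R: w = (5, 4, 3, 1, 2).

ℓ(w)=9; the 3 essential cells (i,j,r):

[(1, 4, 0), (2, 3, 0), (3, 2, 0)]


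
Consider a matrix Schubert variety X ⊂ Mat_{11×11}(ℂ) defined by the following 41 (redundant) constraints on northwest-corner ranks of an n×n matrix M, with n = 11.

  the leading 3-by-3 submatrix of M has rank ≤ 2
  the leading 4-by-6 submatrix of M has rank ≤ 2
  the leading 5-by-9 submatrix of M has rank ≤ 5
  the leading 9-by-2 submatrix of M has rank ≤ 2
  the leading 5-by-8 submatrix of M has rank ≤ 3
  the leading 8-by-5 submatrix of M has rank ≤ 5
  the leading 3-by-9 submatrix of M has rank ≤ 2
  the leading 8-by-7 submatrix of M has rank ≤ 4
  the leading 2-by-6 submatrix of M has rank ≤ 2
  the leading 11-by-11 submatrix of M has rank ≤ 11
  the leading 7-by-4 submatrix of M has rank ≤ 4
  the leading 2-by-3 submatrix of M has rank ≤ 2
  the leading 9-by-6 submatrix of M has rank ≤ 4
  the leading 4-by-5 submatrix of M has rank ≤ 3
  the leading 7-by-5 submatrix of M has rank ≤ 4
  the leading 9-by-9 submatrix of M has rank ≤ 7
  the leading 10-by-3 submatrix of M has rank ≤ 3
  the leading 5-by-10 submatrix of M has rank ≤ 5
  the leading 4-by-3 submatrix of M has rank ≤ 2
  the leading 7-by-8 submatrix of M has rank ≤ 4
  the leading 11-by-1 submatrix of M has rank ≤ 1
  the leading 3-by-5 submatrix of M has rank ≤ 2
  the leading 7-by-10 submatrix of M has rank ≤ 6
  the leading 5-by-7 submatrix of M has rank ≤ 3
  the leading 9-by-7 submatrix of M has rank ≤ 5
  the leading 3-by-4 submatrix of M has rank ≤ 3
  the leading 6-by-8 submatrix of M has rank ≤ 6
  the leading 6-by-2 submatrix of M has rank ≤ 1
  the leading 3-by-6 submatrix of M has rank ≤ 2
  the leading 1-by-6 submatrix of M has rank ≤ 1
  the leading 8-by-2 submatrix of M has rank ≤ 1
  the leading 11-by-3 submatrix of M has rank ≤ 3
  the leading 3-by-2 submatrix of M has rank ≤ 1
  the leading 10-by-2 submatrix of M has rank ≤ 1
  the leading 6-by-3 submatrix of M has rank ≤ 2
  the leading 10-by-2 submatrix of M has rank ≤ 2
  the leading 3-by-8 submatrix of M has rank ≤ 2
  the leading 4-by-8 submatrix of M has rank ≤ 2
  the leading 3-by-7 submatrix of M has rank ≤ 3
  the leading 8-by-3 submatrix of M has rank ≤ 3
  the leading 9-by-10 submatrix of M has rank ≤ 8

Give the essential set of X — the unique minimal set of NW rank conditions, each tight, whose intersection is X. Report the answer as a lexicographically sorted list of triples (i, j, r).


The tightest implied rank at each (i,j), from the 41 conditions:

  row 1: 1 | 1 | 1 | 1 | 1 | 1 | 1 | 1 | 1 | 1 | 1
  row 2: 1 | 1 | 2 | 2 | 2 | 2 | 2 | 2 | 2 | 2 | 2
  row 3: 1 | 1 | 2 | 2 | 2 | 2 | 2 | 2 | 2 | 3 | 3
  row 4: 1 | 1 | 2 | 2 | 2 | 2 | 2 | 2 | 3 | 4 | 4
  row 5: 1 | 1 | 2 | 3 | 3 | 3 | 3 | 3 | 4 | 5 | 5
  row 6: 1 | 1 | 2 | 3 | 4 | 4 | 4 | 4 | 5 | 6 | 6
  row 7: 1 | 1 | 2 | 3 | 4 | 4 | 4 | 4 | 5 | 6 | 7
  row 8: 1 | 1 | 2 | 3 | 4 | 4 | 4 | 5 | 6 | 7 | 8
  row 9: 1 | 1 | 2 | 3 | 4 | 4 | 5 | 6 | 7 | 8 | 9
  row 10: 1 | 1 | 2 | 3 | 4 | 5 | 6 | 7 | 8 | 9 | 10
  row 11: 1 | 2 | 3 | 4 | 5 | 6 | 7 | 8 | 9 | 10 | 11

so w = (1, 3, 10, 9, 4, 5, 11, 8, 7, 6, 2).

|D(w)|=26, |Ess(w)|=6:

[(3, 9, 2), (4, 8, 2), (7, 8, 4), (8, 7, 4), (9, 6, 4), (10, 2, 1)]


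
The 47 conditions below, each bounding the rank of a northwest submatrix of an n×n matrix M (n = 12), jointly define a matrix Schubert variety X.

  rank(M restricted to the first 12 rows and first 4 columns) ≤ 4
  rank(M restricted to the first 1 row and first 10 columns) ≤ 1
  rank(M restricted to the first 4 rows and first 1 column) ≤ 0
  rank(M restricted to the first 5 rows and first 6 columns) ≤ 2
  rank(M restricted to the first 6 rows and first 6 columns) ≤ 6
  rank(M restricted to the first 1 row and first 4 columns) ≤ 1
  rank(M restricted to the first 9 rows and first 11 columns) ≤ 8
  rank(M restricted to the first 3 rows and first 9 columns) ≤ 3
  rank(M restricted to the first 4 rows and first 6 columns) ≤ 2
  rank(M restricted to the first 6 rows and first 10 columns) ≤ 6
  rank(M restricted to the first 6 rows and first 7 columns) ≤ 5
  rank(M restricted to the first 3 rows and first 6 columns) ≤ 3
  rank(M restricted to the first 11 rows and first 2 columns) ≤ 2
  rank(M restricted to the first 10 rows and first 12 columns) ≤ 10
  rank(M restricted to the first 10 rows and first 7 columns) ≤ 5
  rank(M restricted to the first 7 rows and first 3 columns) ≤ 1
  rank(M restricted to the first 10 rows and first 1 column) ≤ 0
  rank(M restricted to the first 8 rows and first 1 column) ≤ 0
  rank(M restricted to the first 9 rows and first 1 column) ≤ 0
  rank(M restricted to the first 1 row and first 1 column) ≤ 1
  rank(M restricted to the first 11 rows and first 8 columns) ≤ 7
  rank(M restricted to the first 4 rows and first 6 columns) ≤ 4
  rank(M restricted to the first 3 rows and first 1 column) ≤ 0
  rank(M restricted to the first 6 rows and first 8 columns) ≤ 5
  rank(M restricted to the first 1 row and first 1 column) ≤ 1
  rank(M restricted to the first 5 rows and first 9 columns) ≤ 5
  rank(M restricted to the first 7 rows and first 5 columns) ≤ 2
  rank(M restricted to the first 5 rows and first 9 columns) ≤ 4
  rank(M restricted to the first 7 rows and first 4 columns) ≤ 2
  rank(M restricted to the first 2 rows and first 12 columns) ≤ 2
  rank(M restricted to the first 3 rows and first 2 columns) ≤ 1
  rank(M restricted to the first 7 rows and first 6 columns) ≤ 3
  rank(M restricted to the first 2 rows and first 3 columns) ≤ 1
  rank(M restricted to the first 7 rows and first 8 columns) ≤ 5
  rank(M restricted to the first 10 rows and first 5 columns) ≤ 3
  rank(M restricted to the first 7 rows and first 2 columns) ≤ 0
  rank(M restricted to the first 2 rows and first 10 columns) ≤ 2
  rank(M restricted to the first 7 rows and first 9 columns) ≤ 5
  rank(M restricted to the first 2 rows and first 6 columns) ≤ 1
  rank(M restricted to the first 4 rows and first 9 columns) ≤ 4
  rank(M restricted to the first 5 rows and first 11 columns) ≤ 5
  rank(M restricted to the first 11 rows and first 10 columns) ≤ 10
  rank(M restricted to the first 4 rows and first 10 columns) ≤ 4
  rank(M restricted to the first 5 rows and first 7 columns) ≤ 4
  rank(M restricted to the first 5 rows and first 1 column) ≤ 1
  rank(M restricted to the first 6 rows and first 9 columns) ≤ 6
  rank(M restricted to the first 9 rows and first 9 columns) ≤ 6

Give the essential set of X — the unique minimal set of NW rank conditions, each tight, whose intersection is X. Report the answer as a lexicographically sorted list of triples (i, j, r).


Computing R[i][j] = min implied NW-rank bound (n=12, 47 conditions):

  0 0 1 1 1 1 1 1 1 1 1 1
  0 0 1 1 1 1 2 2 2 2 2 2
  0 0 1 2 2 2 3 3 3 3 3 3
  0 0 1 2 2 2 3 4 4 4 4 4
  0 0 1 2 2 2 3 4 4 5 5 5
  0 0 1 2 2 3 4 5 5 6 6 6
  0 0 1 2 2 3 4 5 5 6 7 7
  0 1 2 3 3 4 5 6 6 7 8 8
  0 1 2 3 3 4 5 6 6 7 8 9
  0 1 2 3 3 4 5 6 7 8 9 10
  1 2 3 4 4 5 6 7 8 9 10 11
  1 2 3 4 5 6 7 8 9 10 11 12

second differences of R give the permutation w = (3, 7, 4, 8, 10, 6, 11, 2, 12, 9, 1, 5).

ℓ(w)=31; the 9 essential cells (i,j,r):

[(2, 6, 1), (5, 6, 2), (5, 9, 4), (7, 2, 0), (7, 5, 2), (7, 9, 5), (9, 9, 6), (10, 1, 0), (10, 5, 3)]


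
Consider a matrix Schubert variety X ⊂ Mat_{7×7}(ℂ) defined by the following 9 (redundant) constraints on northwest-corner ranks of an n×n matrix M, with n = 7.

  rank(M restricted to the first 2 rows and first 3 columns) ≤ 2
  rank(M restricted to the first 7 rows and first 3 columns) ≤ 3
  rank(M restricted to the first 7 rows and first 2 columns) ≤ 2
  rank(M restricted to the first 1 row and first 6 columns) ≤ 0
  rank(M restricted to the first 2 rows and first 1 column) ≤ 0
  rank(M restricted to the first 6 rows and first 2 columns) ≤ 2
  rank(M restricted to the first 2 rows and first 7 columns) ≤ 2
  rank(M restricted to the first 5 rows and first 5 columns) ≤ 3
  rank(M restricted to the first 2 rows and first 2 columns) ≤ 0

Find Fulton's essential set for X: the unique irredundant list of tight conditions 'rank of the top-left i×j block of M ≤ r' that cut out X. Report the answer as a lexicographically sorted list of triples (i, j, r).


Recovering R(i,j) via the rank-extension bound from the 9 conditions:

  i=1: 0 | 0 | 0 | 0 | 0 | 0 | 1
  i=2: 0 | 0 | 1 | 1 | 1 | 1 | 2
  i=3: 1 | 1 | 2 | 2 | 2 | 2 | 3
  i=4: 1 | 2 | 3 | 3 | 3 | 3 | 4
  i=5: 1 | 2 | 3 | 3 | 3 | 4 | 5
  i=6: 1 | 2 | 3 | 4 | 4 | 5 | 6
  i=7: 1 | 2 | 3 | 4 | 5 | 6 | 7

hence w(1..7) = (7, 3, 1, 2, 6, 4, 5).

3 SE-corners of the 10-cell Rothe diagram give Ess(w):

[(1, 6, 0), (2, 2, 0), (5, 5, 3)]


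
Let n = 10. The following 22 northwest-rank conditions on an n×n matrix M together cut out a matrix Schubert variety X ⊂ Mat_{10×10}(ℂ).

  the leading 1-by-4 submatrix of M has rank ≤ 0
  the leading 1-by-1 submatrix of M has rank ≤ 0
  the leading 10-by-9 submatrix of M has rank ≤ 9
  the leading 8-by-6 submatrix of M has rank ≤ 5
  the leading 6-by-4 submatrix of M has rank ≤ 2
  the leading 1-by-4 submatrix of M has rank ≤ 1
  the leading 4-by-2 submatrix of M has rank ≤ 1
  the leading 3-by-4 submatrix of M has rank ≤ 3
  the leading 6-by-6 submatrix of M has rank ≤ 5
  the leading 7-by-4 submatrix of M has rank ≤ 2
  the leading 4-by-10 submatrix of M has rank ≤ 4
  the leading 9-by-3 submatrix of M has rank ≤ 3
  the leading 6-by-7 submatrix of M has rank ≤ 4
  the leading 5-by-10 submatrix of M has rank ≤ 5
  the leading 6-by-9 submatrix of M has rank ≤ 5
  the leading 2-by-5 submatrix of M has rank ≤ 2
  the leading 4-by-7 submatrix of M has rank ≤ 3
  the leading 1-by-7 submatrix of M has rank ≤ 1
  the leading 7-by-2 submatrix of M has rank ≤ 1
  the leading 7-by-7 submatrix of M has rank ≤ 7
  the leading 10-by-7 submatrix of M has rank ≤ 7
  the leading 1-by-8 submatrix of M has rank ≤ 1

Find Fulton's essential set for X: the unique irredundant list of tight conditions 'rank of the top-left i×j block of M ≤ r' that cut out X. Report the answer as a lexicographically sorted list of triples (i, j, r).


Reconstructing r_w from the 22 given conditions:

  row 1: 0 0 0 0 1 1 1 1 1 1
  row 2: 1 1 1 1 2 2 2 2 2 2
  row 3: 1 1 2 2 3 3 3 3 3 3
  row 4: 1 1 2 2 3 3 3 4 4 4
  row 5: 1 1 2 2 3 4 4 5 5 5
  row 6: 1 1 2 2 3 4 4 5 5 6
  row 7: 1 1 2 2 3 4 5 6 6 7
  row 8: 1 2 3 3 4 5 6 7 7 8
  row 9: 1 2 3 4 5 6 7 8 8 9
  row 10: 1 2 3 4 5 6 7 8 9 10

reading off 1-entries of Δ²R: w = (5, 1, 3, 8, 6, 10, 7, 2, 4, 9).

D(w) has 17 cells with 6 SE-corners; essential set:

[(1, 4, 0), (4, 7, 3), (6, 7, 4), (6, 9, 5), (7, 2, 1), (7, 4, 2)]
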